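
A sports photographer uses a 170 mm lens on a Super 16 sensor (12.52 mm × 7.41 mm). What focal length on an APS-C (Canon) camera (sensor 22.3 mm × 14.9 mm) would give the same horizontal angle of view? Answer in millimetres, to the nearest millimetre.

Equal angle of view means equal width/f ratio, so f₂ = f₁ · (width₂/width₁) = 170 × 22.3/12.52.
f₂ = 170 × 1.78115 ≈ 302.796 mm.

303 mm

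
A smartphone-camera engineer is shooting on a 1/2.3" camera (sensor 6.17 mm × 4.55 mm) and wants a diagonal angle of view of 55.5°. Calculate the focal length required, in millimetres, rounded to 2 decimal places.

Sensor diagonal = √(6.17² + 4.55²) = √58.7714 ≈ 7.6663 mm.
From α = 2·arctan(d/2f) we get f = d / (2·tan(α/2)).
With d = 7.6663 mm and α/2 = 27.75°, tan(α/2) ≈ 0.52613, so f ≈ 7.6663 / 1.05225 ≈ 7.2856 mm.

7.29 mm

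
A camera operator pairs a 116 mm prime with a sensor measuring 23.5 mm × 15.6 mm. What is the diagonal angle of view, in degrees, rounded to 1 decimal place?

Sensor diagonal = √(23.5² + 15.6²) = √795.6100 ≈ 28.2066 mm.
Angle of view α = 2·arctan(d/2f) with d = 28.2066 mm and f = 116 mm.
d/2f = 0.12158; arctan(0.12158) ≈ 6.9320°, so α ≈ 13.8640°.

13.9°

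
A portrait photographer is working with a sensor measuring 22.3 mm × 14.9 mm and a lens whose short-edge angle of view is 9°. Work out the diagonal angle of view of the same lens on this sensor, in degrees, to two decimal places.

From the short-edge AOV: f = 14.9 / (2·tan(4.5°)) = 14.9 / 0.15740 ≈ 94.6612 mm.
Sensor diagonal = √(22.3² + 14.9²) = √719.3000 ≈ 26.8198 mm.
Diagonal AOV = 2·arctan(26.8198 / (2 × 94.6612)) = 2·arctan(0.14166) ≈ 16.1260°.

16.13°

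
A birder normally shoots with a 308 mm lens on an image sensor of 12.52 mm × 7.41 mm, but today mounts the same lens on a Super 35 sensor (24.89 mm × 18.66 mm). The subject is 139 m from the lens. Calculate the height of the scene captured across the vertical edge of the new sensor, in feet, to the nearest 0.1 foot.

The focal length stays 308 mm; the relevant sensor dimension is now h = 18.66 mm. Object distance dₒ = 139 m = 139000 mm.
Thin-lens field height W = h·(dₒ − f)/f = 18.66 × (139000 − 308)/308 ≈ 8402.574 mm = 8402.574/304.8 ft = 27.5675 ft.

27.6 ft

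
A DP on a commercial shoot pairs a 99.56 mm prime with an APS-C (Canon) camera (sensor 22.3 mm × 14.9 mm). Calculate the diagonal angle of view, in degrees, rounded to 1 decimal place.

15.3°

Sensor diagonal = √(22.3² + 14.9²) = √719.3000 ≈ 26.8198 mm.
Angle of view α = 2·arctan(d/2f) with d = 26.8198 mm and f = 99.56 mm.
d/2f = 0.13469; arctan(0.13469) ≈ 7.6711°, so α ≈ 15.3422°.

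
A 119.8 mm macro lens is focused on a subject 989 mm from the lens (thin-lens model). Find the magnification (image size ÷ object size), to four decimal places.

0.1378×

Thin lens: 1/f = 1/dₒ + 1/dᵢ → 1/dᵢ = 1/119.8 − 1/989 = 0.0073361 mm⁻¹, so dᵢ ≈ 136.3118 mm.
Magnification m = dᵢ/dₒ = 136.3118/989 ≈ 0.13783.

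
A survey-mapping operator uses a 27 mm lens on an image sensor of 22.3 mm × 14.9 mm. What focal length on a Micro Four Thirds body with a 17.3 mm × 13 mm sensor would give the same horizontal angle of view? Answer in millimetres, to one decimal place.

20.9 mm

Equal angle of view means equal width/f ratio, so f₂ = f₁ · (width₂/width₁) = 27 × 17.3/22.3.
f₂ = 27 × 0.77578 ≈ 20.946 mm.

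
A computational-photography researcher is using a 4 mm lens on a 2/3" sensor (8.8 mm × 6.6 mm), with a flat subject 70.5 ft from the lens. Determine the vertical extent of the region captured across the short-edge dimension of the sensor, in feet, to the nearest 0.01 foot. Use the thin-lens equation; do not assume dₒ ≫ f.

dₒ: 70.5 ft × 304.8 mm/ft = 21488.40 mm.
Similar triangles through the lens centre give W/dₒ = h/dᵢ; with 1/f = 1/dₒ + 1/dᵢ this gives W = h·(dₒ − f)/f.
W = 6.6 mm × (21488.4 − 4) / 4 = 6.6 × 5371.0998 ≈ 35449.259 mm = 35449.259/304.8 ft = 116.303 ft.

116.30 ft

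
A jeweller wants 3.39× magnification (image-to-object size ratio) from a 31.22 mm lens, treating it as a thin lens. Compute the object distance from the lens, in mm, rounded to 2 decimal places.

With m = dᵢ/dₒ and 1/f = 1/dₒ + 1/dᵢ, substituting dᵢ = m·dₒ gives 1/f = (1 + 1/m)/dₒ, hence dₒ = f·(1 + 1/m).
dₒ = 31.22 × (1 + 1/3.39) = 31.22 × 1.29499 ≈ 40.429 mm.

40.43 mm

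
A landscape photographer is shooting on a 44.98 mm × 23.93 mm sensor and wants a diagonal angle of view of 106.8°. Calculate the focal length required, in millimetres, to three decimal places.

Sensor diagonal = √(44.98² + 23.93²) = √2595.8453 ≈ 50.9494 mm.
From α = 2·arctan(d/2f) we get f = d / (2·tan(α/2)).
With d = 50.9494 mm and α/2 = 53.4°, tan(α/2) ≈ 1.34650, so f ≈ 50.9494 / 2.69300 ≈ 18.9192 mm.

18.919 mm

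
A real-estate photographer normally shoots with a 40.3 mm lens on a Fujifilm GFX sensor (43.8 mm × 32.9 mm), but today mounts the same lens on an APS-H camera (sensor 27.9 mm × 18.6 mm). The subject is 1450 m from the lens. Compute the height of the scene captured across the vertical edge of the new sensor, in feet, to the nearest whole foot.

The focal length stays 40.3 mm; the relevant sensor dimension is now h = 18.6 mm. Object distance dₒ = 1450 m = 1.45e+06 mm.
Thin-lens field height W = h·(dₒ − f)/f = 18.6 × (1.45e+06 − 40.3)/40.3 ≈ 669212.169 mm = 669212.169/304.8 ft = 2195.58 ft.

2196 ft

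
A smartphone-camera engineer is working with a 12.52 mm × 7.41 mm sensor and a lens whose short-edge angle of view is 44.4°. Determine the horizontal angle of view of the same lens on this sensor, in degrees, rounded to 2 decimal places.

69.17°

From the short-edge AOV: f = 7.41 / (2·tan(22.2°)) = 7.41 / 0.81618 ≈ 9.0788 mm.
Horizontal AOV = 2·arctan(12.52 / (2 × 9.0788)) = 2·arctan(0.68952) ≈ 69.1738°.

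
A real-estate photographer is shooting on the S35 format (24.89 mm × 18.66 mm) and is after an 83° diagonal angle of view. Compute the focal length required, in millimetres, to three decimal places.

17.581 mm

Sensor diagonal = √(24.89² + 18.66²) = √967.7077 ≈ 31.1080 mm.
From α = 2·arctan(d/2f) we get f = d / (2·tan(α/2)).
With d = 31.1080 mm and α/2 = 41.5°, tan(α/2) ≈ 0.88473, so f ≈ 31.1080 / 1.76945 ≈ 17.5806 mm.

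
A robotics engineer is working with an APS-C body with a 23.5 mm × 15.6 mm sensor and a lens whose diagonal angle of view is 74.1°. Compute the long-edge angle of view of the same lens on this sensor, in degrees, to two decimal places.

Sensor diagonal = √(23.5² + 15.6²) = √795.6100 ≈ 28.2066 mm.
From the diagonal AOV: f = 28.2066 / (2·tan(37.05°)) = 28.2066 / 1.50985 ≈ 18.6817 mm.
Long-edge AOV = 2·arctan(23.5 / (2 × 18.6817)) = 2·arctan(0.62896) ≈ 64.3362°.

64.34°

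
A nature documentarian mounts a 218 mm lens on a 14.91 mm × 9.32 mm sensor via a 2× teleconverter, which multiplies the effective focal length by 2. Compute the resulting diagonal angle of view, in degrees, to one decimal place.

Effective focal length f = 218 × 2 = 436 mm.
Sensor diagonal = √(14.91² + 9.32²) = √309.1705 ≈ 17.5832 mm.
α = 2·arctan(17.583 / (2 × 436)) = 2·arctan(0.02016) ≈ 2.3103°.

2.3°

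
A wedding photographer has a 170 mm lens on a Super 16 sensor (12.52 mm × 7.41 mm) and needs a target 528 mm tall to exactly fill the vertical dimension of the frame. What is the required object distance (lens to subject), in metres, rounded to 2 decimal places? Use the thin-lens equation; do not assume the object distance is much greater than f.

12.28 m

Magnification m = h/W = dᵢ/dₒ; combined with 1/f = 1/dₒ + 1/dᵢ this gives dₒ = f·(1 + W/h).
dₒ = 170 mm × (1 + 528/7.41) = 170 × 72.2551 ≈ 12283.360 mm = 12.2834 m.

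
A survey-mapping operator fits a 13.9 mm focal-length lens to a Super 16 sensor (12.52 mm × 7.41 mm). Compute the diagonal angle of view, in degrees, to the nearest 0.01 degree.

Sensor diagonal = √(12.52² + 7.41²) = √211.6585 ≈ 14.5485 mm.
Angle of view α = 2·arctan(d/2f) with d = 14.5485 mm and f = 13.9 mm.
d/2f = 0.52333; arctan(0.52333) ≈ 27.6243°, so α ≈ 55.2485°.

55.25°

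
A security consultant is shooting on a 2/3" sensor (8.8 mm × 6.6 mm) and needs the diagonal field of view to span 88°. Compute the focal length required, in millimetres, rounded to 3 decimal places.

Sensor diagonal = √(8.8² + 6.6²) = √121.0000 ≈ 11.0000 mm.
From α = 2·arctan(d/2f) we get f = d / (2·tan(α/2)).
With d = 11.0000 mm and α/2 = 44°, tan(α/2) ≈ 0.96569, so f ≈ 11.0000 / 1.93138 ≈ 5.6954 mm.

5.695 mm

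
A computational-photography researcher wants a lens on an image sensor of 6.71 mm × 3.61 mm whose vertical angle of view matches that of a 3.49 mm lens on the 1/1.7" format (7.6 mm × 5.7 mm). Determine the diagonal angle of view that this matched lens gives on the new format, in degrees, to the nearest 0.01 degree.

119.76°

Equal vertical AOV ⇒ f₂ = f₁ · 3.61/5.7 = 3.49 × 0.63333 ≈ 2.2103 mm.
Sensor diagonal = √(6.71² + 3.61²) = √58.0562 ≈ 7.6195 mm.
Diagonal AOV on the new format = 2·arctan(7.6195 / (2 × 2.2103)) = 2·arctan(1.72360) ≈ 119.7570°.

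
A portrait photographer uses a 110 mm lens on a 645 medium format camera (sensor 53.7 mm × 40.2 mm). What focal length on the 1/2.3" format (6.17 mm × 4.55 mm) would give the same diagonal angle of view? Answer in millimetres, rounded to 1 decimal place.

Sensor diagonal = √(53.7² + 40.2²) = √4499.7300 ≈ 67.0800 mm.
Sensor diagonal = √(6.17² + 4.55²) = √58.7714 ≈ 7.6663 mm.
Equal angle of view means equal diagonal/f ratio, so f₂ = f₁ · (diagonal₂/diagonal₁) = 110 × 7.6663/67.0800.
f₂ = 110 × 0.11429 ≈ 12.571 mm.

12.6 mm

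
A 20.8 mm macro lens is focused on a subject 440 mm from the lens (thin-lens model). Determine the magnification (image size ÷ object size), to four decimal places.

Thin lens: 1/f = 1/dₒ + 1/dᵢ → 1/dᵢ = 1/20.8 − 1/440 = 0.0458042 mm⁻¹, so dᵢ ≈ 21.8321 mm.
Magnification m = dᵢ/dₒ = 21.8321/440 ≈ 0.04962.

0.0496×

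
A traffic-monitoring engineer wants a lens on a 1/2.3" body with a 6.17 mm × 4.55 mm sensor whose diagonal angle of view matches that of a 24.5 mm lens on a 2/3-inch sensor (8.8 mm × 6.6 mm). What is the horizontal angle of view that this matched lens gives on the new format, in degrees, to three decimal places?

20.483°

Sensor diagonal = √(8.8² + 6.6²) = √121.0000 ≈ 11.0000 mm.
Sensor diagonal = √(6.17² + 4.55²) = √58.7714 ≈ 7.6663 mm.
Equal diagonal AOV ⇒ f₂ = f₁ · 7.6663/11.0000 = 24.5 × 0.69693 ≈ 17.0748 mm.
Horizontal AOV on the new format = 2·arctan(6.17 / (2 × 17.0748)) = 2·arctan(0.18068) ≈ 20.4829°.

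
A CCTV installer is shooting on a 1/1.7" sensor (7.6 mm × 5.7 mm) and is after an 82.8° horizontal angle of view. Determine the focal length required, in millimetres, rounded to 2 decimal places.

From α = 2·arctan(w/2f) we get f = w / (2·tan(α/2)).
With w = 7.6 mm and α/2 = 41.4°, tan(α/2) ≈ 0.88162, so f ≈ 7.6 / 1.76324 ≈ 4.3103 mm.

4.31 mm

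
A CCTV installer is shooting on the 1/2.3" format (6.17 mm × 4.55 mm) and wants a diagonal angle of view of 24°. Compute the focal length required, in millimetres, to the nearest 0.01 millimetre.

18.03 mm

Sensor diagonal = √(6.17² + 4.55²) = √58.7714 ≈ 7.6663 mm.
From α = 2·arctan(d/2f) we get f = d / (2·tan(α/2)).
With d = 7.6663 mm and α/2 = 12°, tan(α/2) ≈ 0.21256, so f ≈ 7.6663 / 0.42511 ≈ 18.0334 mm.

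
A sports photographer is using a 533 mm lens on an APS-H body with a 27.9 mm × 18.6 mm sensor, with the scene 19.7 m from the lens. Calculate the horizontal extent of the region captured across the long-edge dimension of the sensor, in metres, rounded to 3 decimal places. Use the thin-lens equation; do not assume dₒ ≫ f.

dₒ: 19.7 m = 19700 mm.
Similar triangles through the lens centre give W/dₒ = w/dᵢ; with 1/f = 1/dₒ + 1/dᵢ this gives W = w·(dₒ − f)/f.
W = 27.9 mm × (19700 − 533) / 533 = 27.9 × 35.9606 ≈ 1003.301 mm = 1.0033 m.

1.003 m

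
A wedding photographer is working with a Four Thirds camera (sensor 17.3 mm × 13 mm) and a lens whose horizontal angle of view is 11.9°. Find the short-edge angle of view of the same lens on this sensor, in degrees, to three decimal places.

From the horizontal AOV: f = 17.3 / (2·tan(5.95°)) = 17.3 / 0.20844 ≈ 82.9959 mm.
Short-edge AOV = 2·arctan(13 / (2 × 82.9959)) = 2·arctan(0.07832) ≈ 8.9562°.

8.956°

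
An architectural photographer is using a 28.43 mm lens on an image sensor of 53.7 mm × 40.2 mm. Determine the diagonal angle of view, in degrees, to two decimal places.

99.43°

Sensor diagonal = √(53.7² + 40.2²) = √4499.7300 ≈ 67.0800 mm.
Angle of view α = 2·arctan(d/2f) with d = 67.0800 mm and f = 28.43 mm.
d/2f = 1.17974; arctan(1.17974) ≈ 49.7139°, so α ≈ 99.4278°.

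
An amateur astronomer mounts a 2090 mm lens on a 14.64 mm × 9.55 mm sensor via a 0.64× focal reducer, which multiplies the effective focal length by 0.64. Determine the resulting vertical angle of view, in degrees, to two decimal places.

0.41°

Effective focal length f = 2090 × 0.64 = 1337.6 mm.
α = 2·arctan(9.55 / (2 × 1337.6)) = 2·arctan(0.00357) ≈ 0.4091°.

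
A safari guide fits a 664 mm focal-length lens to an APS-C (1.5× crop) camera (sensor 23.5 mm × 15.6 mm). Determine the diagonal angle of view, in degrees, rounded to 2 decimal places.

Sensor diagonal = √(23.5² + 15.6²) = √795.6100 ≈ 28.2066 mm.
Angle of view α = 2·arctan(d/2f) with d = 28.2066 mm and f = 664 mm.
d/2f = 0.02124; arctan(0.02124) ≈ 1.2168°, so α ≈ 2.4335°.

2.43°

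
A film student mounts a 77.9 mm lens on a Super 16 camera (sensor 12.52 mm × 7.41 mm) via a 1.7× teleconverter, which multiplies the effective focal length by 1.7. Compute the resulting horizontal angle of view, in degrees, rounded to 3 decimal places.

5.413°

Effective focal length f = 77.9 × 1.7 = 132.43 mm.
α = 2·arctan(12.52 / (2 × 132.43)) = 2·arctan(0.04727) ≈ 5.4127°.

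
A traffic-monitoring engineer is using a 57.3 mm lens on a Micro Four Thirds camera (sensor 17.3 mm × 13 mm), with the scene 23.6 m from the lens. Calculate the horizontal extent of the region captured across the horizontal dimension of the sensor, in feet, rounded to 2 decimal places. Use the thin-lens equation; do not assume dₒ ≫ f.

dₒ: 23.6 m = 23600 mm.
Similar triangles through the lens centre give W/dₒ = w/dᵢ; with 1/f = 1/dₒ + 1/dᵢ this gives W = w·(dₒ − f)/f.
W = 17.3 mm × (23600 − 57.3) / 57.3 = 17.3 × 410.8674 ≈ 7108.005 mm = 7108.005/304.8 ft = 23.3202 ft.

23.32 ft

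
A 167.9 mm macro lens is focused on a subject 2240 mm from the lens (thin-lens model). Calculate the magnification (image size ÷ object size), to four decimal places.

Thin lens: 1/f = 1/dₒ + 1/dᵢ → 1/dᵢ = 1/167.9 − 1/2240 = 0.0055095 mm⁻¹, so dᵢ ≈ 181.5048 mm.
Magnification m = dᵢ/dₒ = 181.5048/2240 ≈ 0.08103.

0.0810×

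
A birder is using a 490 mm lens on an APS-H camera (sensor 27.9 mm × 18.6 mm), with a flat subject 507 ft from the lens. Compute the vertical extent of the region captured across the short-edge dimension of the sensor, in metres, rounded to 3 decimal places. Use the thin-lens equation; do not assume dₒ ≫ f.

dₒ: 507 ft × 304.8 mm/ft = 154533.60 mm.
Similar triangles through the lens centre give W/dₒ = h/dᵢ; with 1/f = 1/dₒ + 1/dᵢ this gives W = h·(dₒ − f)/f.
W = 18.6 mm × (154534 − 490) / 490 = 18.6 × 314.3747 ≈ 5847.369 mm = 5.84737 m.

5.847 m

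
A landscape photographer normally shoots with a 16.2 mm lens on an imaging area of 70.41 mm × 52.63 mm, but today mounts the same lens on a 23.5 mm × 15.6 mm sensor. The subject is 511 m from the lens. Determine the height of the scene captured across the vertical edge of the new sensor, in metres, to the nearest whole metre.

492 m

The focal length stays 16.2 mm; the relevant sensor dimension is now h = 15.6 mm. Object distance dₒ = 511 m = 511000 mm.
Thin-lens field height W = h·(dₒ − f)/f = 15.6 × (511000 − 16.2)/16.2 ≈ 492058.474 mm = 492.058 m.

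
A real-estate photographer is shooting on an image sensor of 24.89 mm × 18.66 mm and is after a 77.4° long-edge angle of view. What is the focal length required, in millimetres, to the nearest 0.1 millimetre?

15.5 mm

From α = 2·arctan(w/2f) we get f = w / (2·tan(α/2)).
With w = 24.89 mm and α/2 = 38.7°, tan(α/2) ≈ 0.80115, so f ≈ 24.89 / 1.60230 ≈ 15.5339 mm.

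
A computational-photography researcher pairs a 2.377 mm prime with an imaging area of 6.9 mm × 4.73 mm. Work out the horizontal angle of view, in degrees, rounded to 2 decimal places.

Angle of view α = 2·arctan(w/2f) with w = 6.9 mm and f = 2.377 mm.
w/2f = 1.45141; arctan(1.45141) ≈ 55.4337°, so α ≈ 110.8674°.

110.87°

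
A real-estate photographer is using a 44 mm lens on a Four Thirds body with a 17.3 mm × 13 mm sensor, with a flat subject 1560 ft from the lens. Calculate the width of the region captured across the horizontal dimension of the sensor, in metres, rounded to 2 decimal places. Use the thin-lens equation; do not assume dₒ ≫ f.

dₒ: 1560 ft × 304.8 mm/ft = 475487.98 mm.
Similar triangles through the lens centre give W/dₒ = w/dᵢ; with 1/f = 1/dₒ + 1/dᵢ this gives W = w·(dₒ − f)/f.
W = 17.3 mm × (475488 − 44) / 44 = 17.3 × 10805.5451 ≈ 186935.930 mm = 186.936 m.

186.94 m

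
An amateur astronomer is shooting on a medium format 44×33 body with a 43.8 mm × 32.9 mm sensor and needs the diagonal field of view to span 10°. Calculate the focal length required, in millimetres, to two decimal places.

Sensor diagonal = √(43.8² + 32.9²) = √3000.8500 ≈ 54.7800 mm.
From α = 2·arctan(d/2f) we get f = d / (2·tan(α/2)).
With d = 54.7800 mm and α/2 = 5°, tan(α/2) ≈ 0.08749, so f ≈ 54.7800 / 0.17498 ≈ 313.0692 mm.

313.07 mm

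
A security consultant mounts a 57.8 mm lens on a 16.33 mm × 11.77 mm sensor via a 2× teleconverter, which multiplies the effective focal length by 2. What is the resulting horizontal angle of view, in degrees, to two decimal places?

8.08°

Effective focal length f = 57.8 × 2 = 115.6 mm.
α = 2·arctan(16.33 / (2 × 115.6)) = 2·arctan(0.07063) ≈ 8.0804°.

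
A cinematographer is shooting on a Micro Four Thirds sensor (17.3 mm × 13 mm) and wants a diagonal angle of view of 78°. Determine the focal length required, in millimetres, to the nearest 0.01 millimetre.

13.36 mm

Sensor diagonal = √(17.3² + 13²) = √468.2900 ≈ 21.6400 mm.
From α = 2·arctan(d/2f) we get f = d / (2·tan(α/2)).
With d = 21.6400 mm and α/2 = 39°, tan(α/2) ≈ 0.80978, so f ≈ 21.6400 / 1.61957 ≈ 13.3616 mm.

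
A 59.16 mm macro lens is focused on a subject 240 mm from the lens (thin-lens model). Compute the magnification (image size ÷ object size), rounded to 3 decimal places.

Thin lens: 1/f = 1/dₒ + 1/dᵢ → 1/dᵢ = 1/59.16 − 1/240 = 0.0127366 mm⁻¹, so dᵢ ≈ 78.5136 mm.
Magnification m = dᵢ/dₒ = 78.5136/240 ≈ 0.32714.

0.327×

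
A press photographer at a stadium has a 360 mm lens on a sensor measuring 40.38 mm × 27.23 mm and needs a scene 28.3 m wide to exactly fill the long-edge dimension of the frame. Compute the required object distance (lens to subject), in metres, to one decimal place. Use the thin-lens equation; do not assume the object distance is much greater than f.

W: 28.3 m = 28300 mm.
Magnification m = w/W = dᵢ/dₒ; combined with 1/f = 1/dₒ + 1/dᵢ this gives dₒ = f·(1 + W/w).
dₒ = 360 mm × (1 + 28300/40.38) = 360 × 701.8420 ≈ 252663.120 mm = 252.663 m.

252.7 m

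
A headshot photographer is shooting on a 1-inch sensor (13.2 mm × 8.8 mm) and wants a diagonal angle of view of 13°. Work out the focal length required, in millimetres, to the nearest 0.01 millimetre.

Sensor diagonal = √(13.2² + 8.8²) = √251.6800 ≈ 15.8644 mm.
From α = 2·arctan(d/2f) we get f = d / (2·tan(α/2)).
With d = 15.8644 mm and α/2 = 6.5°, tan(α/2) ≈ 0.11394, so f ≈ 15.8644 / 0.22787 ≈ 69.6201 mm.

69.62 mm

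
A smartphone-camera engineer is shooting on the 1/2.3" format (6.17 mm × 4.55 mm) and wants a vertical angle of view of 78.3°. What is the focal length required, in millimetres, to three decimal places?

2.794 mm

From α = 2·arctan(h/2f) we get f = h / (2·tan(α/2)).
With h = 4.55 mm and α/2 = 39.15°, tan(α/2) ≈ 0.81413, so f ≈ 4.55 / 1.62826 ≈ 2.7944 mm.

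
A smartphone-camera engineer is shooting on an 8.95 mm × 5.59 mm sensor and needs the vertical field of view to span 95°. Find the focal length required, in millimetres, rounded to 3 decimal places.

2.561 mm

From α = 2·arctan(h/2f) we get f = h / (2·tan(α/2)).
With h = 5.59 mm and α/2 = 47.5°, tan(α/2) ≈ 1.09131, so f ≈ 5.59 / 2.18262 ≈ 2.5611 mm.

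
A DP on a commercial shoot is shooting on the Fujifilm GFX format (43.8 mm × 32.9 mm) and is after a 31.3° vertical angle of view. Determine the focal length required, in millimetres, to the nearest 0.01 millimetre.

58.72 mm

From α = 2·arctan(h/2f) we get f = h / (2·tan(α/2)).
With h = 32.9 mm and α/2 = 15.65°, tan(α/2) ≈ 0.28015, so f ≈ 32.9 / 0.56029 ≈ 58.7194 mm.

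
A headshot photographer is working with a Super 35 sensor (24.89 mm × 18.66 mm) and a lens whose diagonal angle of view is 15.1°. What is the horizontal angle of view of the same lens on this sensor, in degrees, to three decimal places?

12.107°

Sensor diagonal = √(24.89² + 18.66²) = √967.7077 ≈ 31.1080 mm.
From the diagonal AOV: f = 31.1080 / (2·tan(7.55°)) = 31.1080 / 0.26508 ≈ 117.3529 mm.
Horizontal AOV = 2·arctan(24.89 / (2 × 117.3529)) = 2·arctan(0.10605) ≈ 12.1069°.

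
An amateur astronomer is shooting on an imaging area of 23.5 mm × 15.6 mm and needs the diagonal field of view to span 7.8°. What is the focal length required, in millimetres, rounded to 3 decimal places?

Sensor diagonal = √(23.5² + 15.6²) = √795.6100 ≈ 28.2066 mm.
From α = 2·arctan(d/2f) we get f = d / (2·tan(α/2)).
With d = 28.2066 mm and α/2 = 3.9°, tan(α/2) ≈ 0.06817, so f ≈ 28.2066 / 0.13635 ≈ 206.8744 mm.

206.874 mm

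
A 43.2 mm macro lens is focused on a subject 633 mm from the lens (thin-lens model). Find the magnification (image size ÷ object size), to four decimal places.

0.0732×

Thin lens: 1/f = 1/dₒ + 1/dᵢ → 1/dᵢ = 1/43.2 − 1/633 = 0.0215684 mm⁻¹, so dᵢ ≈ 46.3642 mm.
Magnification m = dᵢ/dₒ = 46.3642/633 ≈ 0.07325.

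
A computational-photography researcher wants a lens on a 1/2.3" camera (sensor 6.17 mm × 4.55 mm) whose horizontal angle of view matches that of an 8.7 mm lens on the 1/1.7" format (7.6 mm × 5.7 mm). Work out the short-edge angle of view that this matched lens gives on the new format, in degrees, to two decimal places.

Equal horizontal AOV ⇒ f₂ = f₁ · 6.17/7.6 = 8.7 × 0.81184 ≈ 7.0630 mm.
Short-edge AOV on the new format = 2·arctan(4.55 / (2 × 7.0630)) = 2·arctan(0.32210) ≈ 35.7075°.

35.71°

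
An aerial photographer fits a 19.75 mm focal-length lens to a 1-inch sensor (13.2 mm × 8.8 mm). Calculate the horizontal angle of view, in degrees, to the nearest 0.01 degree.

36.96°

Angle of view α = 2·arctan(w/2f) with w = 13.2 mm and f = 19.75 mm.
w/2f = 0.33418; arctan(0.33418) ≈ 18.4785°, so α ≈ 36.9569°.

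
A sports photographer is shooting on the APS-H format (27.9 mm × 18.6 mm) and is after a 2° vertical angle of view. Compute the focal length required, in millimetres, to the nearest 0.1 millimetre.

532.8 mm

From α = 2·arctan(h/2f) we get f = h / (2·tan(α/2)).
With h = 18.6 mm and α/2 = 1°, tan(α/2) ≈ 0.01746, so f ≈ 18.6 / 0.03491 ≈ 532.7966 mm.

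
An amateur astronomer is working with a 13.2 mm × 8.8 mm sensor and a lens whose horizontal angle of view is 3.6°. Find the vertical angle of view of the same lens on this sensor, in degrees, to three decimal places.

From the horizontal AOV: f = 13.2 / (2·tan(1.8°)) = 13.2 / 0.06285 ≈ 210.0154 mm.
Vertical AOV = 2·arctan(8.8 / (2 × 210.0154)) = 2·arctan(0.02095) ≈ 2.4004°.

2.400°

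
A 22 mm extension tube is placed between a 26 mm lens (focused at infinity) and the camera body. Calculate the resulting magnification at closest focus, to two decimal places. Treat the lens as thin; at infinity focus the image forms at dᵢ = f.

0.85×

The tube moves the image plane from f to f + e, so dᵢ = 26 + 22 = 48 mm. Focus is achieved when 1/f = 1/dₒ + 1/dᵢ, giving dₒ = 1/(1/f − 1/(f+e)).
Magnification m = dᵢ/dₒ = (f+e)·(1/f − 1/(f+e)) = e/f = 22/26 ≈ 0.8462.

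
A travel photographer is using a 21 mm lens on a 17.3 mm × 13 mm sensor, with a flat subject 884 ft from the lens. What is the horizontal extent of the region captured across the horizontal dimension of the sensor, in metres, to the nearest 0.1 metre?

222.0 m

dₒ: 884 ft × 304.8 mm/ft = 269443.19 mm.
Similar triangles through the lens centre give W/dₒ = w/dᵢ; with 1/f = 1/dₒ + 1/dᵢ this gives W = w·(dₒ − f)/f.
W = 17.3 mm × (269443 − 21) / 21 = 17.3 × 12829.6282 ≈ 221952.567 mm = 221.953 m.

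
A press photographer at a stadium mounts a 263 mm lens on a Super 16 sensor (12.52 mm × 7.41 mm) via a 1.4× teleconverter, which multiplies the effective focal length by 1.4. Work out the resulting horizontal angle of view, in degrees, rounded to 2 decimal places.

Effective focal length f = 263 × 1.4 = 368.2 mm.
α = 2·arctan(12.52 / (2 × 368.2)) = 2·arctan(0.01700) ≈ 1.9481°.

1.95°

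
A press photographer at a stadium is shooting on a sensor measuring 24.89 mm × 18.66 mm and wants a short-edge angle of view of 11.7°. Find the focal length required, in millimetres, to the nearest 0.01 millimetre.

From α = 2·arctan(h/2f) we get f = h / (2·tan(α/2)).
With h = 18.66 mm and α/2 = 5.85°, tan(α/2) ≈ 0.10246, so f ≈ 18.66 / 0.20492 ≈ 91.0617 mm.

91.06 mm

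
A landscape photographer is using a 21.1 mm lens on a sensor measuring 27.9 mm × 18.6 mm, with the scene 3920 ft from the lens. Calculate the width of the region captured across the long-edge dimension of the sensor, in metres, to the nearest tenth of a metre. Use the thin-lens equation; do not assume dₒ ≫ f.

1579.8 m

dₒ: 3920 ft × 304.8 mm/ft = 1194815.96 mm.
Similar triangles through the lens centre give W/dₒ = w/dᵢ; with 1/f = 1/dₒ + 1/dᵢ this gives W = w·(dₒ − f)/f.
W = 27.9 mm × (1.19482e+06 − 21.1) / 21.1 = 27.9 × 56625.3489 ≈ 1579847.234 mm = 1579.85 m.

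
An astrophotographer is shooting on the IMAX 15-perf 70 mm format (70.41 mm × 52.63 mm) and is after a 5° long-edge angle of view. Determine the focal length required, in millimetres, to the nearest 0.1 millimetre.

From α = 2·arctan(w/2f) we get f = w / (2·tan(α/2)).
With w = 70.41 mm and α/2 = 2.5°, tan(α/2) ≈ 0.04366, so f ≈ 70.41 / 0.08732 ≈ 806.3271 mm.

806.3 mm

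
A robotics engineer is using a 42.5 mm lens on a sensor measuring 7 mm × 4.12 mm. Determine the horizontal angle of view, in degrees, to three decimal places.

Angle of view α = 2·arctan(w/2f) with w = 7 mm and f = 42.5 mm.
w/2f = 0.08235; arctan(0.08235) ≈ 4.7079°, so α ≈ 9.4157°.

9.416°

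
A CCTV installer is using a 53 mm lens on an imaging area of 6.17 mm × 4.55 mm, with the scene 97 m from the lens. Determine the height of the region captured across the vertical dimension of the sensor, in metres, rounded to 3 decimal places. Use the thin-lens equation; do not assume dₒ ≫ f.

8.323 m

dₒ: 97 m = 97000 mm.
Similar triangles through the lens centre give W/dₒ = h/dᵢ; with 1/f = 1/dₒ + 1/dᵢ this gives W = h·(dₒ − f)/f.
W = 4.55 mm × (97000 − 53) / 53 = 4.55 × 1829.1887 ≈ 8322.808 mm = 8.32281 m.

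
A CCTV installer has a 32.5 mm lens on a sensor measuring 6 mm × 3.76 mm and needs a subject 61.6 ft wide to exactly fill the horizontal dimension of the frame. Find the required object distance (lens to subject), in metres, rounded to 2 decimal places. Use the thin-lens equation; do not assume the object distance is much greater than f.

101.73 m

W: 61.6 ft × 304.8 mm/ft = 18775.68 mm.
Magnification m = w/W = dᵢ/dₒ; combined with 1/f = 1/dₒ + 1/dᵢ this gives dₒ = f·(1 + W/w).
dₒ = 32.5 mm × (1 + 18775.7/6) = 32.5 × 3130.2799 ≈ 101734.097 mm = 101.734 m.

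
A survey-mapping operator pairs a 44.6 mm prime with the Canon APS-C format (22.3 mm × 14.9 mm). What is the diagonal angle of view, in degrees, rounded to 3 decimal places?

33.469°

Sensor diagonal = √(22.3² + 14.9²) = √719.3000 ≈ 26.8198 mm.
Angle of view α = 2·arctan(d/2f) with d = 26.8198 mm and f = 44.6 mm.
d/2f = 0.30067; arctan(0.30067) ≈ 16.7345°, so α ≈ 33.4689°.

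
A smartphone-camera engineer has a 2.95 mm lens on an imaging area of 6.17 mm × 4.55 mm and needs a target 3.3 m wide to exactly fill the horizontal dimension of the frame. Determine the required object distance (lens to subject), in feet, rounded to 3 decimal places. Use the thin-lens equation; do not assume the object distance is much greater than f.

W: 3.3 m = 3300 mm.
Magnification m = w/W = dᵢ/dₒ; combined with 1/f = 1/dₒ + 1/dᵢ this gives dₒ = f·(1 + W/w).
dₒ = 2.95 mm × (1 + 3300/6.17) = 2.95 × 535.8460 ≈ 1580.746 mm = 1580.746/304.8 ft = 5.18617 ft.

5.186 ft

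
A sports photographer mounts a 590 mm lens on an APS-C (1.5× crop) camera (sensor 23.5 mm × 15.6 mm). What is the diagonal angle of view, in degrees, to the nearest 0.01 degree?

Sensor diagonal = √(23.5² + 15.6²) = √795.6100 ≈ 28.2066 mm.
Angle of view α = 2·arctan(d/2f) with d = 28.2066 mm and f = 590 mm.
d/2f = 0.02390; arctan(0.02390) ≈ 1.3693°, so α ≈ 2.7387°.

2.74°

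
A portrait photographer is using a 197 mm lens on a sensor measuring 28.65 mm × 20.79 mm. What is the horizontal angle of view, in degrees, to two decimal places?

8.32°

Angle of view α = 2·arctan(w/2f) with w = 28.65 mm and f = 197 mm.
w/2f = 0.07272; arctan(0.07272) ≈ 4.1590°, so α ≈ 8.3180°.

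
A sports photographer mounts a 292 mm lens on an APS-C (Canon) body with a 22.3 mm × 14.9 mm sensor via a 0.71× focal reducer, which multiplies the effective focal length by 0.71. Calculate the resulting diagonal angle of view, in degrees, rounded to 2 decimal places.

Effective focal length f = 292 × 0.71 = 207.32 mm.
Sensor diagonal = √(22.3² + 14.9²) = √719.3000 ≈ 26.8198 mm.
α = 2·arctan(26.820 / (2 × 207.32)) = 2·arctan(0.06468) ≈ 7.4017°.

7.40°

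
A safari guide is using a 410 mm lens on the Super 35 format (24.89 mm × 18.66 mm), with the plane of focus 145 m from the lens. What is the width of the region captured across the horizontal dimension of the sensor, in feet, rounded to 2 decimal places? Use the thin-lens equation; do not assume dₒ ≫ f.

28.80 ft

dₒ: 145 m = 145000 mm.
Similar triangles through the lens centre give W/dₒ = w/dᵢ; with 1/f = 1/dₒ + 1/dᵢ this gives W = w·(dₒ − f)/f.
W = 24.89 mm × (145000 − 410) / 410 = 24.89 × 352.6585 ≈ 8777.671 mm = 8777.671/304.8 ft = 28.7981 ft.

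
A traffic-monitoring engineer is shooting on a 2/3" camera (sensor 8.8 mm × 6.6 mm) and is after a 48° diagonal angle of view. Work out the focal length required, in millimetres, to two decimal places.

12.35 mm

Sensor diagonal = √(8.8² + 6.6²) = √121.0000 ≈ 11.0000 mm.
From α = 2·arctan(d/2f) we get f = d / (2·tan(α/2)).
With d = 11.0000 mm and α/2 = 24°, tan(α/2) ≈ 0.44523, so f ≈ 11.0000 / 0.89046 ≈ 12.3532 mm.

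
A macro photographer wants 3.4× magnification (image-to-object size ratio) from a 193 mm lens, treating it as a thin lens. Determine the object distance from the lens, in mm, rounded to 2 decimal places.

249.76 mm

With m = dᵢ/dₒ and 1/f = 1/dₒ + 1/dᵢ, substituting dᵢ = m·dₒ gives 1/f = (1 + 1/m)/dₒ, hence dₒ = f·(1 + 1/m).
dₒ = 193 × (1 + 1/3.4) = 193 × 1.29412 ≈ 249.765 mm.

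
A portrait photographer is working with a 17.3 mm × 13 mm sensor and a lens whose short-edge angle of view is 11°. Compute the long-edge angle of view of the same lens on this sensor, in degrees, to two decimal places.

14.60°

From the short-edge AOV: f = 13 / (2·tan(5.5°)) = 13 / 0.19258 ≈ 67.5051 mm.
Long-edge AOV = 2·arctan(17.3 / (2 × 67.5051)) = 2·arctan(0.12814) ≈ 14.6040°.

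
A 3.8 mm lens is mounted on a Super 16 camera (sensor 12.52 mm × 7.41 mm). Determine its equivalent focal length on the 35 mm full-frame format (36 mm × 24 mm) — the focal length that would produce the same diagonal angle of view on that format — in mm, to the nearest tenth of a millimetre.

Sensor diagonal = √(12.52² + 7.41²) = √211.6585 ≈ 14.5485 mm.
Sensor diagonal = √(36² + 24²) = √1872.0000 ≈ 43.2666 mm.
Equal angle of view means equal diagonal/f ratio, so f₂ = f₁ · (diagonal₂/diagonal₁) = 3.8 × 43.2666/14.5485.
f₂ = 3.8 × 2.97396 ≈ 11.301 mm.

11.3 mm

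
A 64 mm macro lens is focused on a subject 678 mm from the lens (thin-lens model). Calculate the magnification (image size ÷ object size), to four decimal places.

0.1042×

Thin lens: 1/f = 1/dₒ + 1/dᵢ → 1/dᵢ = 1/64 − 1/678 = 0.0141501 mm⁻¹, so dᵢ ≈ 70.6710 mm.
Magnification m = dᵢ/dₒ = 70.6710/678 ≈ 0.10423.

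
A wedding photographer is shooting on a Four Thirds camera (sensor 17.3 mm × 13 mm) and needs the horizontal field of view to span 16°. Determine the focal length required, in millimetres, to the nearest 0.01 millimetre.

61.55 mm

From α = 2·arctan(w/2f) we get f = w / (2·tan(α/2)).
With w = 17.3 mm and α/2 = 8°, tan(α/2) ≈ 0.14054, so f ≈ 17.3 / 0.28108 ≈ 61.5479 mm.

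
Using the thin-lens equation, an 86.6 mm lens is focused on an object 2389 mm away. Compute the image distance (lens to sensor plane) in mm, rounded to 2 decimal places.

1/dᵢ = 1/f − 1/dₒ = 1/86.6 − 1/2389 = 0.0111288 mm⁻¹.
dᵢ = 1/0.0111288 ≈ 89.8573 mm.

89.86 mm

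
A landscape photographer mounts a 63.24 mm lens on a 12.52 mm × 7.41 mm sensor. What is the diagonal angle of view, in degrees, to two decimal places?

Sensor diagonal = √(12.52² + 7.41²) = √211.6585 ≈ 14.5485 mm.
Angle of view α = 2·arctan(d/2f) with d = 14.5485 mm and f = 63.24 mm.
d/2f = 0.11503; arctan(0.11503) ≈ 6.5617°, so α ≈ 13.1233°.

13.12°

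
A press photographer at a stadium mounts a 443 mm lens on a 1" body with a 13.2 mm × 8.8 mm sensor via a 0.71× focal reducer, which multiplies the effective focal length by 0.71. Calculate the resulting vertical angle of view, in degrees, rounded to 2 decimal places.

Effective focal length f = 443 × 0.71 = 314.53 mm.
α = 2·arctan(8.8 / (2 × 314.53)) = 2·arctan(0.01399) ≈ 1.6029°.

1.60°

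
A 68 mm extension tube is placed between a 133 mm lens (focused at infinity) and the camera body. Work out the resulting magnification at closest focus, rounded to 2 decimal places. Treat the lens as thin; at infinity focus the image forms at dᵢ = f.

The tube moves the image plane from f to f + e, so dᵢ = 133 + 68 = 201 mm. Focus is achieved when 1/f = 1/dₒ + 1/dᵢ, giving dₒ = 1/(1/f − 1/(f+e)).
Magnification m = dᵢ/dₒ = (f+e)·(1/f − 1/(f+e)) = e/f = 68/133 ≈ 0.5113.

0.51×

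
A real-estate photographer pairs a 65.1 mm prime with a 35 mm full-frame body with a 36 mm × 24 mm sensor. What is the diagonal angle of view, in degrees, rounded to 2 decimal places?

36.76°

Sensor diagonal = √(36² + 24²) = √1872.0000 ≈ 43.2666 mm.
Angle of view α = 2·arctan(d/2f) with d = 43.2666 mm and f = 65.1 mm.
d/2f = 0.33231; arctan(0.33231) ≈ 18.3821°, so α ≈ 36.7642°.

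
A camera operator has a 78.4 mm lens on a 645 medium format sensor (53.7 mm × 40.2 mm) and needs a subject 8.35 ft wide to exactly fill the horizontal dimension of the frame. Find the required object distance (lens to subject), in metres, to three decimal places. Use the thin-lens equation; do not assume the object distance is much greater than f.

W: 8.35 ft × 304.8 mm/ft = 2545.08 mm.
Magnification m = w/W = dᵢ/dₒ; combined with 1/f = 1/dₒ + 1/dᵢ this gives dₒ = f·(1 + W/w).
dₒ = 78.4 mm × (1 + 2545.08/53.7) = 78.4 × 48.3944 ≈ 3794.122 mm = 3.79412 m.

3.794 m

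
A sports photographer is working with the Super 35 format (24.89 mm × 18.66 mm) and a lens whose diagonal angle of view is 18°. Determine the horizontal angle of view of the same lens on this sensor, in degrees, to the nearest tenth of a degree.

Sensor diagonal = √(24.89² + 18.66²) = √967.7077 ≈ 31.1080 mm.
From the diagonal AOV: f = 31.1080 / (2·tan(9°)) = 31.1080 / 0.31677 ≈ 98.2041 mm.
Horizontal AOV = 2·arctan(24.89 / (2 × 98.2041)) = 2·arctan(0.12673) ≈ 14.4447°.

14.4°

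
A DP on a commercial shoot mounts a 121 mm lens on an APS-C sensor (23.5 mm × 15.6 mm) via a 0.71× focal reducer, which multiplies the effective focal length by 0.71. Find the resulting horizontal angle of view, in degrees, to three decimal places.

Effective focal length f = 121 × 0.71 = 85.91 mm.
α = 2·arctan(23.5 / (2 × 85.91)) = 2·arctan(0.13677) ≈ 15.5762°.

15.576°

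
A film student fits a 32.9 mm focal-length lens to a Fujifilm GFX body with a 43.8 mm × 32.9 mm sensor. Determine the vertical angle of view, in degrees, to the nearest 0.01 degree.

Angle of view α = 2·arctan(h/2f) with h = 32.9 mm and f = 32.9 mm.
h/2f = 0.50000; arctan(0.50000) ≈ 26.5651°, so α ≈ 53.1301°.

53.13°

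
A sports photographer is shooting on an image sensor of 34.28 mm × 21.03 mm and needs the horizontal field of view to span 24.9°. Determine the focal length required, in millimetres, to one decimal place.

From α = 2·arctan(w/2f) we get f = w / (2·tan(α/2)).
With w = 34.28 mm and α/2 = 12.45°, tan(α/2) ≈ 0.22078, so f ≈ 34.28 / 0.44156 ≈ 77.6341 mm.

77.6 mm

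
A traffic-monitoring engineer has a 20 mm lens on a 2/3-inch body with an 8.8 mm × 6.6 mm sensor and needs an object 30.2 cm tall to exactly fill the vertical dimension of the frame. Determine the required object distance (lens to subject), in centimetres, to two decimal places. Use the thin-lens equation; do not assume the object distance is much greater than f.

W: 30.2 cm = 302 mm.
Magnification m = h/W = dᵢ/dₒ; combined with 1/f = 1/dₒ + 1/dᵢ this gives dₒ = f·(1 + W/h).
dₒ = 20 mm × (1 + 302/6.6) = 20 × 46.7576 ≈ 935.152 mm = 93.5152 cm.

93.52 cm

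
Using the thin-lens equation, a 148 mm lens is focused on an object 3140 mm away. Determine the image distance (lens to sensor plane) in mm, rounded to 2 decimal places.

155.32 mm

1/dᵢ = 1/f − 1/dₒ = 1/148 − 1/3140 = 0.0064383 mm⁻¹.
dᵢ = 1/0.0064383 ≈ 155.3209 mm.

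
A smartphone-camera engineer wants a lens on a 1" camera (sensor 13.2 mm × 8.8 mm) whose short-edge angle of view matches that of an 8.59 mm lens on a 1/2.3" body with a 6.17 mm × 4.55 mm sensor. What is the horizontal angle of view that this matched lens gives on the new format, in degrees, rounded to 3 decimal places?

Equal short-edge AOV ⇒ f₂ = f₁ · 8.8/4.55 = 8.59 × 1.93407 ≈ 16.6136 mm.
Horizontal AOV on the new format = 2·arctan(13.2 / (2 × 16.6136)) = 2·arctan(0.39726) ≈ 43.3323°.

43.332°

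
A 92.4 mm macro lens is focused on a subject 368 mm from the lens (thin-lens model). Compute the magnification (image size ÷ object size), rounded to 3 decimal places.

0.335×

Thin lens: 1/f = 1/dₒ + 1/dᵢ → 1/dᵢ = 1/92.4 − 1/368 = 0.0081051 mm⁻¹, so dᵢ ≈ 123.3788 mm.
Magnification m = dᵢ/dₒ = 123.3788/368 ≈ 0.33527.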